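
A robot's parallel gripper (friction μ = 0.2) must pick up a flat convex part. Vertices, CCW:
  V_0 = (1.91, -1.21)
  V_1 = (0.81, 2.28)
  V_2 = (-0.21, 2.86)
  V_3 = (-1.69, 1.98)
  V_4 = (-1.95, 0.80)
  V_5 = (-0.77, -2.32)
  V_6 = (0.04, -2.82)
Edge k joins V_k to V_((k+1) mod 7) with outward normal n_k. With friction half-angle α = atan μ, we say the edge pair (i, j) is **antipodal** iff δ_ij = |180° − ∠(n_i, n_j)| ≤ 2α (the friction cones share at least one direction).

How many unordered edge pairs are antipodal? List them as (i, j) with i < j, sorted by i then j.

count = 3; pairs: (0,4), (1,5), (2,6)

α = atan 0.2 = 11.31°;  2α = 22.62°
n_0 = (+0.9537, +0.3006)
n_1 = (+0.4943, +0.8693)
n_2 = (-0.5111, +0.8595)
n_3 = (-0.9766, +0.2152)
n_4 = (-0.9353, -0.3538)
n_5 = (-0.5253, -0.8509)
n_6 = (+0.6525, -0.7578)
  (0,1): δ = 137.12°  ·
  (0,2): δ = 76.76°  ·
  (0,3): δ = 29.92°  ·
  (0,4): δ = 3.22°  ✓
  (0,5): δ = 40.82°  ·
  (0,6): δ = 113.23°  ·
  (1,2): δ = 119.64°  ·
  (1,3): δ = 72.80°  ·
  (1,4): δ = 39.66°  ·
  (1,5): δ = 2.06°  ✓
  (1,6): δ = 70.35°  ·
  (2,3): δ = 133.16°  ·
  (2,4): δ = 100.02°  ·
  (2,5): δ = 62.42°  ·
  (2,6): δ = 9.99°  ✓
  (3,4): δ = 146.86°  ·
  (3,5): δ = 109.26°  ·
  (3,6): δ = 36.85°  ·
  (4,5): δ = 142.40°  ·
  (4,6): δ = 69.99°  ·
  (5,6): δ = 107.59°  ·
antipodal pairs: 3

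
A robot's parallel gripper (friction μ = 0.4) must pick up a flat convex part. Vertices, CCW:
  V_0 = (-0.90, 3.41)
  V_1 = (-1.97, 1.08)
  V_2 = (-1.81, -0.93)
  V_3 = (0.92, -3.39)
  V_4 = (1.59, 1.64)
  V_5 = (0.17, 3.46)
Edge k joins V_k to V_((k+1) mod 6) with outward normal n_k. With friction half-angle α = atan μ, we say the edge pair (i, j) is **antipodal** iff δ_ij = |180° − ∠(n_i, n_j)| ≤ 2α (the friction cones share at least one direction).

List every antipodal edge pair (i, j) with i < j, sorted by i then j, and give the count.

α = atan 0.4 = 21.80°;  2α = 43.60°
n_0 = (-0.9088, +0.4173)
n_1 = (-0.9968, -0.0794)
n_2 = (-0.6694, -0.7429)
n_3 = (+0.9912, -0.1320)
n_4 = (+0.7884, +0.6151)
n_5 = (-0.0467, +0.9989)
  (0,1): δ = 150.78°  ·
  (0,2): δ = 107.36°  ·
  (0,3): δ = 17.08°  ✓
  (0,4): δ = 62.63°  ·
  (0,5): δ = 117.34°  ·
  (1,2): δ = 136.57°  ·
  (1,3): δ = 12.14°  ✓
  (1,4): δ = 33.41°  ✓
  (1,5): δ = 88.12°  ·
  (2,3): δ = 55.57°  ·
  (2,4): δ = 10.02°  ✓
  (2,5): δ = 44.70°  ·
  (3,4): δ = 134.45°  ·
  (3,5): δ = 79.74°  ·
  (4,5): δ = 125.29°  ·
antipodal pairs: 4

count = 4; pairs: (0,3), (1,3), (1,4), (2,4)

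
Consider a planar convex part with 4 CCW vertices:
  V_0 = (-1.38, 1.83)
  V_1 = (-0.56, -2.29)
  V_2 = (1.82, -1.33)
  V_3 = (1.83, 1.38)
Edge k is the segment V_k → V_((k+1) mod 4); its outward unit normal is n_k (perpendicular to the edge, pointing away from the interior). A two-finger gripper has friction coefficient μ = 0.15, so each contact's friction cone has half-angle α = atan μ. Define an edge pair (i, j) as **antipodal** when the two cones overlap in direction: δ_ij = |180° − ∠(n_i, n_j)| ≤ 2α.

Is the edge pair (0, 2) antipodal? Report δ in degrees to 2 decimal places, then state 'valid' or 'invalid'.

δ = 11.47°, valid

α = atan 0.15 = 8.53°;  2α = 17.06°
edge 0: e_0 = (+0.82, -4.12);  n_0 = (-0.9808, -0.1952)
edge 2: e_2 = (+0.01, +2.71);  n_2 = (+1.0000, -0.0037)
∠(n_0, n_2) = 168.53°
δ = |180° − 168.53°| = 11.47°
11.47° ≤ 2α = 17.06°  →  valid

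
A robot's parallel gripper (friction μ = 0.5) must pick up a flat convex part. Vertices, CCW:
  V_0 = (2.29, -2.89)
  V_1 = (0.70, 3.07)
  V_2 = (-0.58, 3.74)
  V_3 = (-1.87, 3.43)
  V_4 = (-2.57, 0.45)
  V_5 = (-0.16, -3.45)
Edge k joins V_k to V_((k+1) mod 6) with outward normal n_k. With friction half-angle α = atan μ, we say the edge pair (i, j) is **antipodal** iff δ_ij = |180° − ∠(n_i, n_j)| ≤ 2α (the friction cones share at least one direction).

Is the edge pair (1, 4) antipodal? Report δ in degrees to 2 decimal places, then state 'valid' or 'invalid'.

α = atan 0.5 = 26.57°;  2α = 53.13°
edge 1: e_1 = (-1.28, +0.67);  n_1 = (+0.4637, +0.8860)
edge 4: e_4 = (+2.41, -3.90);  n_4 = (-0.8507, -0.5257)
∠(n_1, n_4) = 149.34°
δ = |180° − 149.34°| = 30.66°
30.66° ≤ 2α = 53.13°  →  valid

δ = 30.66°, valid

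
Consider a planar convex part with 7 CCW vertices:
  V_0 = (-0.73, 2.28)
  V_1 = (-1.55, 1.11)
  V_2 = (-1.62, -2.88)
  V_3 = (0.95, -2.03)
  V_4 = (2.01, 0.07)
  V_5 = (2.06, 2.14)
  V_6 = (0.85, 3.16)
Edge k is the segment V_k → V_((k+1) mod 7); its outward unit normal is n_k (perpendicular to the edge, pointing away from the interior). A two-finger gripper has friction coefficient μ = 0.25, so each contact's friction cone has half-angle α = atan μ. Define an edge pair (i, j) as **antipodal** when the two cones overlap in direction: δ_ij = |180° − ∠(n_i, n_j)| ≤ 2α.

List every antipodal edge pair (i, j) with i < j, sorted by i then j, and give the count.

α = atan 0.25 = 14.04°;  2α = 28.07°
n_0 = (-0.8189, +0.5739)
n_1 = (-0.9998, +0.0175)
n_2 = (+0.3140, -0.9494)
n_3 = (+0.8927, -0.4506)
n_4 = (+0.9997, -0.0241)
n_5 = (+0.6445, +0.7646)
n_6 = (-0.4866, +0.8736)
  (0,1): δ = 145.98°  ·
  (0,2): δ = 36.67°  ·
  (0,3): δ = 8.24°  ✓
  (0,4): δ = 33.64°  ·
  (0,5): δ = 84.89°  ·
  (0,6): δ = 154.14°  ·
  (1,2): δ = 70.69°  ·
  (1,3): δ = 25.78°  ✓
  (1,4): δ = 0.38°  ✓
  (1,5): δ = 50.88°  ·
  (1,6): δ = 120.12°  ·
  (2,3): δ = 135.08°  ·
  (2,4): δ = 109.68°  ·
  (2,5): δ = 58.43°  ·
  (2,6): δ = 10.82°  ✓
  (3,4): δ = 154.60°  ·
  (3,5): δ = 103.35°  ·
  (3,6): δ = 34.10°  ·
  (4,5): δ = 128.75°  ·
  (4,6): δ = 59.50°  ·
  (5,6): δ = 110.75°  ·
antipodal pairs: 4

count = 4; pairs: (0,3), (1,3), (1,4), (2,6)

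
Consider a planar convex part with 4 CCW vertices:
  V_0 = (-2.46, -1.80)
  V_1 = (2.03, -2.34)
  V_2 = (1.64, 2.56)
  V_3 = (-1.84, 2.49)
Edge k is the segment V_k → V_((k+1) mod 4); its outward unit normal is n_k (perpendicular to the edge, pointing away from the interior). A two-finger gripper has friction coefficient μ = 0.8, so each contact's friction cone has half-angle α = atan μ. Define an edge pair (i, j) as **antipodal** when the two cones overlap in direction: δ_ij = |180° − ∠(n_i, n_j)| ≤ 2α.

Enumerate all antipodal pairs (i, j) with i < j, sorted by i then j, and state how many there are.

α = atan 0.8 = 38.66°;  2α = 77.32°
n_0 = (-0.1194, -0.9928)
n_1 = (+0.9968, +0.0793)
n_2 = (-0.0201, +0.9998)
n_3 = (-0.9897, +0.1430)
  (0,1): δ = 78.59°  ·
  (0,2): δ = 8.01°  ✓
  (0,3): δ = 88.63°  ·
  (1,2): δ = 93.40°  ·
  (1,3): δ = 12.77°  ✓
  (2,3): δ = 99.38°  ·
antipodal pairs: 2

count = 2; pairs: (0,2), (1,3)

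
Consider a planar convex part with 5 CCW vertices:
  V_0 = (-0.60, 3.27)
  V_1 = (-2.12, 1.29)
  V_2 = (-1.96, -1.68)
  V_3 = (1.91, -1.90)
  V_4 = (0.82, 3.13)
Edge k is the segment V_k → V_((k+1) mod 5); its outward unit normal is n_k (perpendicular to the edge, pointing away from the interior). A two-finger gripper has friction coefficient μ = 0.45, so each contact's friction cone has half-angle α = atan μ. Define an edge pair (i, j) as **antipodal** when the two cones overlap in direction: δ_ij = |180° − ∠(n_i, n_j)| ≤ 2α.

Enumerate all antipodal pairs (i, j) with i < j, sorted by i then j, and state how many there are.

α = atan 0.45 = 24.23°;  2α = 48.46°
n_0 = (-0.7932, +0.6089)
n_1 = (-0.9986, -0.0538)
n_2 = (-0.0568, -0.9984)
n_3 = (+0.9773, +0.2118)
n_4 = (+0.0981, +0.9952)
  (0,1): δ = 139.40°  ·
  (0,2): δ = 55.74°  ·
  (0,3): δ = 49.74°  ·
  (0,4): δ = 121.88°  ·
  (1,2): δ = 96.34°  ·
  (1,3): δ = 9.14°  ✓
  (1,4): δ = 81.29°  ·
  (2,3): δ = 74.52°  ·
  (2,4): δ = 2.38°  ✓
  (3,4): δ = 107.86°  ·
antipodal pairs: 2

count = 2; pairs: (1,3), (2,4)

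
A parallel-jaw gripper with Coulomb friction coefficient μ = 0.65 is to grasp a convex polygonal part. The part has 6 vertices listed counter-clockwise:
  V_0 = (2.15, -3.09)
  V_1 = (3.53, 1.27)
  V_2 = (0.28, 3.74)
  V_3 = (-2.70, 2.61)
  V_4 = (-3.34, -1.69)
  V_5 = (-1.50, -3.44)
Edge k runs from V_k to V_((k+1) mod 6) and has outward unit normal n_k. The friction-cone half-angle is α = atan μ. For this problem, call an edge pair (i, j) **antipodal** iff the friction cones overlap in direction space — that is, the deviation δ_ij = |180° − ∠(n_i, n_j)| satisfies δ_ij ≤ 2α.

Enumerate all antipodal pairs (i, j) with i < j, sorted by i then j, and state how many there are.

count = 8; pairs: (0,2), (0,3), (0,4), (1,3), (1,4), (1,5), (2,4), (2,5)

α = atan 0.65 = 33.02°;  2α = 66.05°
n_0 = (+0.9534, -0.3018)
n_1 = (+0.6051, +0.7962)
n_2 = (-0.3546, +0.9350)
n_3 = (-0.9891, +0.1472)
n_4 = (-0.6892, -0.7246)
n_5 = (+0.0955, -0.9954)
  (0,1): δ = 109.67°  ·
  (0,2): δ = 51.67°  ✓
  (0,3): δ = 9.10°  ✓
  (0,4): δ = 64.00°  ✓
  (0,5): δ = 113.04°  ·
  (1,2): δ = 122.00°  ·
  (1,3): δ = 61.23°  ✓
  (1,4): δ = 6.33°  ✓
  (1,5): δ = 42.71°  ✓
  (2,3): δ = 119.23°  ·
  (2,4): δ = 64.33°  ✓
  (2,5): δ = 15.29°  ✓
  (3,4): δ = 125.10°  ·
  (3,5): δ = 76.06°  ·
  (4,5): δ = 130.96°  ·
antipodal pairs: 8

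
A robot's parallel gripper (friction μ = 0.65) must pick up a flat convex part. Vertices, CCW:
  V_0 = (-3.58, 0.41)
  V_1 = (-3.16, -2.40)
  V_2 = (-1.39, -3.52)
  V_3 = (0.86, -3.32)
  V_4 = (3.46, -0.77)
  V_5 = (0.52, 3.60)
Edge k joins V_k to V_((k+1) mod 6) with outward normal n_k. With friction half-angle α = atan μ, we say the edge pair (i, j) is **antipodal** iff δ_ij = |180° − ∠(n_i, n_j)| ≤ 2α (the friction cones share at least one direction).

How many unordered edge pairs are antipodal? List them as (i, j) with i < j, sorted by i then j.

α = atan 0.65 = 33.02°;  2α = 66.05°
n_0 = (-0.9890, -0.1478)
n_1 = (-0.5347, -0.8450)
n_2 = (+0.0885, -0.9961)
n_3 = (+0.7002, -0.7139)
n_4 = (+0.8297, +0.5582)
n_5 = (-0.6141, +0.7892)
  (0,1): δ = 130.83°  ·
  (0,2): δ = 93.42°  ·
  (0,3): δ = 54.06°  ✓
  (0,4): δ = 25.43°  ✓
  (0,5): δ = 119.38°  ·
  (1,2): δ = 142.60°  ·
  (1,3): δ = 103.23°  ·
  (1,4): δ = 23.74°  ✓
  (1,5): δ = 70.21°  ·
  (2,3): δ = 140.64°  ·
  (2,4): δ = 61.15°  ✓
  (2,5): δ = 32.81°  ✓
  (3,4): δ = 100.51°  ·
  (3,5): δ = 6.56°  ✓
  (4,5): δ = 86.05°  ·
antipodal pairs: 6

count = 6; pairs: (0,3), (0,4), (1,4), (2,4), (2,5), (3,5)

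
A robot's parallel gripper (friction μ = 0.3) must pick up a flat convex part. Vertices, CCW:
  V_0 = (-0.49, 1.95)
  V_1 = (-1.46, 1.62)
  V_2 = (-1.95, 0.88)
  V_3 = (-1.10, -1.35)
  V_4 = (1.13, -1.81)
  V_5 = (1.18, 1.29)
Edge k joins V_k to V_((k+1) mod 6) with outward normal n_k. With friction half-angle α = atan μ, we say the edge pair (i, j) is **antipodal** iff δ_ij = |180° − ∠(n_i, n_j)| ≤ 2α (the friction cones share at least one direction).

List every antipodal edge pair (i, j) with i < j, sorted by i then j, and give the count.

α = atan 0.3 = 16.70°;  2α = 33.40°
n_0 = (-0.3221, +0.9467)
n_1 = (-0.8338, +0.5521)
n_2 = (-0.9344, -0.3562)
n_3 = (-0.2020, -0.9794)
n_4 = (+0.9999, -0.0161)
n_5 = (+0.3675, +0.9300)
  (0,1): δ = 142.30°  ·
  (0,2): δ = 87.92°  ·
  (0,3): δ = 30.44°  ✓
  (0,4): δ = 70.29°  ·
  (0,5): δ = 139.65°  ·
  (1,2): δ = 125.62°  ·
  (1,3): δ = 68.14°  ·
  (1,4): δ = 32.59°  ✓
  (1,5): δ = 101.95°  ·
  (2,3): δ = 122.52°  ·
  (2,4): δ = 21.79°  ✓
  (2,5): δ = 47.57°  ·
  (3,4): δ = 79.27°  ·
  (3,5): δ = 9.91°  ✓
  (4,5): δ = 110.64°  ·
antipodal pairs: 4

count = 4; pairs: (0,3), (1,4), (2,4), (3,5)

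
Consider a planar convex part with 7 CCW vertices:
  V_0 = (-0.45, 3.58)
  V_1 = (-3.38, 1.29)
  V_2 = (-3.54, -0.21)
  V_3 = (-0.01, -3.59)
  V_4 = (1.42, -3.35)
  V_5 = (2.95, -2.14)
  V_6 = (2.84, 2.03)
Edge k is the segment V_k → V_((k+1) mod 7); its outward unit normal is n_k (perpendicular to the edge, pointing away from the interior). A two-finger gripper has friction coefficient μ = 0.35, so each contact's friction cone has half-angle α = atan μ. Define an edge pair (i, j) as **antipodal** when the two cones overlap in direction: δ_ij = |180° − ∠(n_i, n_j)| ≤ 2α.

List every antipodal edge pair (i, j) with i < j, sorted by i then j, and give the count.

α = atan 0.35 = 19.29°;  2α = 38.58°
n_0 = (-0.6158, +0.7879)
n_1 = (-0.9944, +0.1061)
n_2 = (-0.6916, -0.7223)
n_3 = (+0.1655, -0.9862)
n_4 = (+0.6203, -0.7844)
n_5 = (+0.9997, +0.0264)
n_6 = (+0.4262, +0.9046)
  (0,1): δ = 134.10°  ·
  (0,2): δ = 81.77°  ·
  (0,3): δ = 28.48°  ✓
  (0,4): δ = 0.33°  ✓
  (0,5): δ = 53.50°  ·
  (0,6): δ = 116.76°  ·
  (1,2): δ = 127.67°  ·
  (1,3): δ = 74.38°  ·
  (1,4): δ = 45.57°  ·
  (1,5): δ = 7.60°  ✓
  (1,6): δ = 70.86°  ·
  (2,3): δ = 126.72°  ·
  (2,4): δ = 97.90°  ·
  (2,5): δ = 44.73°  ·
  (2,6): δ = 18.53°  ✓
  (3,4): δ = 151.19°  ·
  (3,5): δ = 98.02°  ·
  (3,6): δ = 34.75°  ✓
  (4,5): δ = 126.83°  ·
  (4,6): δ = 63.56°  ·
  (5,6): δ = 116.74°  ·
antipodal pairs: 5

count = 5; pairs: (0,3), (0,4), (1,5), (2,6), (3,6)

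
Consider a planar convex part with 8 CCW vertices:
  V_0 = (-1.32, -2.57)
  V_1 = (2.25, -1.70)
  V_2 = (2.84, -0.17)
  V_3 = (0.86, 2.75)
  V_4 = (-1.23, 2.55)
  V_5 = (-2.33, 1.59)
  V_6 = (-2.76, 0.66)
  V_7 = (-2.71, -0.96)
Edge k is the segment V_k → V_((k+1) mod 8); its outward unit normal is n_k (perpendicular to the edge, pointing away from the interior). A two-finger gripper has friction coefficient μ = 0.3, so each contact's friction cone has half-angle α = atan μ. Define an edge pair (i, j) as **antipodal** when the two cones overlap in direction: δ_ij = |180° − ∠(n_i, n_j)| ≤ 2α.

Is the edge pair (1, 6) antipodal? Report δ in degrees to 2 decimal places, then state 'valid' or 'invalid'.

α = atan 0.3 = 16.70°;  2α = 33.40°
edge 1: e_1 = (+0.59, +1.53);  n_1 = (+0.9330, -0.3598)
edge 6: e_6 = (+0.05, -1.62);  n_6 = (-0.9995, -0.0308)
∠(n_1, n_6) = 157.14°
δ = |180° − 157.14°| = 22.86°
22.86° ≤ 2α = 33.40°  →  valid

δ = 22.86°, valid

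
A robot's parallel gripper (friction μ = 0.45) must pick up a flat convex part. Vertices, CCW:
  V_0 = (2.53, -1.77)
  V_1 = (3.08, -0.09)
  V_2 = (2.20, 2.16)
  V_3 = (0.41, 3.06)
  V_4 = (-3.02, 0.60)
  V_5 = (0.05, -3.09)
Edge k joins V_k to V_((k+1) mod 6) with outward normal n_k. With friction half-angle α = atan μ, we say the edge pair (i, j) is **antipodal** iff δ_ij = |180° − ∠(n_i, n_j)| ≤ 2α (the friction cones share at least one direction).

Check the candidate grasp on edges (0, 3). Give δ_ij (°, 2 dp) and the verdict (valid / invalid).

α = atan 0.45 = 24.23°;  2α = 48.46°
edge 0: e_0 = (+0.55, +1.68);  n_0 = (+0.9504, -0.3111)
edge 3: e_3 = (-3.43, -2.46);  n_3 = (-0.5828, +0.8126)
∠(n_0, n_3) = 143.78°
δ = |180° − 143.78°| = 36.22°
36.22° ≤ 2α = 48.46°  →  valid

δ = 36.22°, valid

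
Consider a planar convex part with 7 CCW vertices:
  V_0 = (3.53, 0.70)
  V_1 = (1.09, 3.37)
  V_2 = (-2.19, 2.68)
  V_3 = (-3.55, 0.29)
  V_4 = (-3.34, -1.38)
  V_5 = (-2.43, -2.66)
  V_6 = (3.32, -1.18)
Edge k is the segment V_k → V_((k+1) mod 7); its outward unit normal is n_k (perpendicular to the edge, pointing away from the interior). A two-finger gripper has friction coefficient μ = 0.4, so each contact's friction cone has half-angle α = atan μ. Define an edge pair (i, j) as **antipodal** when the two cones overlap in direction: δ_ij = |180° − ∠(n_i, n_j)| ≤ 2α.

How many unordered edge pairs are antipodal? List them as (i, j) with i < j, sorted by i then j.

α = atan 0.4 = 21.80°;  2α = 43.60°
n_0 = (+0.7382, +0.6746)
n_1 = (-0.2059, +0.9786)
n_2 = (-0.8691, +0.4946)
n_3 = (-0.9922, -0.1248)
n_4 = (-0.8150, -0.5794)
n_5 = (+0.2493, -0.9684)
n_6 = (+0.9938, -0.1110)
  (0,1): δ = 120.54°  ·
  (0,2): δ = 72.06°  ·
  (0,3): δ = 35.26°  ✓
  (0,4): δ = 7.01°  ✓
  (0,5): δ = 62.01°  ·
  (0,6): δ = 131.20°  ·
  (1,2): δ = 131.52°  ·
  (1,3): δ = 94.71°  ·
  (1,4): δ = 66.47°  ·
  (1,5): δ = 2.55°  ✓
  (1,6): δ = 71.75°  ·
  (2,3): δ = 143.19°  ·
  (2,4): δ = 114.95°  ·
  (2,5): δ = 45.92°  ·
  (2,6): δ = 23.27°  ✓
  (3,4): δ = 151.76°  ·
  (3,5): δ = 82.73°  ·
  (3,6): δ = 13.54°  ✓
  (4,5): δ = 110.98°  ·
  (4,6): δ = 41.78°  ✓
  (5,6): δ = 110.81°  ·
antipodal pairs: 6

count = 6; pairs: (0,3), (0,4), (1,5), (2,6), (3,6), (4,6)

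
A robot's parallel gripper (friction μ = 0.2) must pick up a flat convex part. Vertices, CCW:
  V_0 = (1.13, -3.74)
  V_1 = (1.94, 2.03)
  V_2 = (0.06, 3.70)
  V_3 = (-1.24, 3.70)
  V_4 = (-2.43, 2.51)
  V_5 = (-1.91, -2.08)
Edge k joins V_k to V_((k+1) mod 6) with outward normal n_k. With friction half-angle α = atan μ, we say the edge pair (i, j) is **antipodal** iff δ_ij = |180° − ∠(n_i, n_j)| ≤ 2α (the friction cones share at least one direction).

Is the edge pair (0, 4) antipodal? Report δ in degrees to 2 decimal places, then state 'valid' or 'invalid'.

δ = 14.45°, valid

α = atan 0.2 = 11.31°;  2α = 22.62°
edge 0: e_0 = (+0.81, +5.77);  n_0 = (+0.9903, -0.1390)
edge 4: e_4 = (+0.52, -4.59);  n_4 = (-0.9936, -0.1126)
∠(n_0, n_4) = 165.55°
δ = |180° − 165.55°| = 14.45°
14.45° ≤ 2α = 22.62°  →  valid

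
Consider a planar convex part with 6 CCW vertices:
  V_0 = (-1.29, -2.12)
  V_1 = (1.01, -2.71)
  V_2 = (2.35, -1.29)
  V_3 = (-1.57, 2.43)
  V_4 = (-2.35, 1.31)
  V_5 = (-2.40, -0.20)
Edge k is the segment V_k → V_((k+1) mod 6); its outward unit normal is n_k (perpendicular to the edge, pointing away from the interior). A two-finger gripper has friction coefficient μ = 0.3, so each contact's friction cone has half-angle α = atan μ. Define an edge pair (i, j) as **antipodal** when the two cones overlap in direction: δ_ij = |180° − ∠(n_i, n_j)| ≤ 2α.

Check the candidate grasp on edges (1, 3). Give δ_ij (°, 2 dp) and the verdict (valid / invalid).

δ = 8.49°, valid

α = atan 0.3 = 16.70°;  2α = 33.40°
edge 1: e_1 = (+1.34, +1.42);  n_1 = (+0.7273, -0.6863)
edge 3: e_3 = (-0.78, -1.12);  n_3 = (-0.8206, +0.5715)
∠(n_1, n_3) = 171.51°
δ = |180° − 171.51°| = 8.49°
8.49° ≤ 2α = 33.40°  →  valid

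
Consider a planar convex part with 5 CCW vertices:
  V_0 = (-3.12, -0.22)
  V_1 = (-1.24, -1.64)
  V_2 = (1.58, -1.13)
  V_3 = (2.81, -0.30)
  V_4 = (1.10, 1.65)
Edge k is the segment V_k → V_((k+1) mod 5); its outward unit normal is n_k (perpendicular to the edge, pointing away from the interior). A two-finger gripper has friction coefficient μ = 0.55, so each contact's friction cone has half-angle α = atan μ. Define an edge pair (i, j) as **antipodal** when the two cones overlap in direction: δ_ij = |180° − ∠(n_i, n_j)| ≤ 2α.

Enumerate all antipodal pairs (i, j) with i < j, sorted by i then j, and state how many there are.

α = atan 0.55 = 28.81°;  2α = 57.62°
n_0 = (-0.6027, -0.7980)
n_1 = (+0.1780, -0.9840)
n_2 = (+0.5594, -0.8289)
n_3 = (+0.7519, +0.6593)
n_4 = (-0.4051, +0.9143)
  (0,1): δ = 132.68°  ·
  (0,2): δ = 108.92°  ·
  (0,3): δ = 11.69°  ✓
  (0,4): δ = 60.96°  ·
  (1,2): δ = 156.24°  ·
  (1,3): δ = 59.00°  ·
  (1,4): δ = 13.65°  ✓
  (2,3): δ = 82.76°  ·
  (2,4): δ = 10.11°  ✓
  (3,4): δ = 107.35°  ·
antipodal pairs: 3

count = 3; pairs: (0,3), (1,4), (2,4)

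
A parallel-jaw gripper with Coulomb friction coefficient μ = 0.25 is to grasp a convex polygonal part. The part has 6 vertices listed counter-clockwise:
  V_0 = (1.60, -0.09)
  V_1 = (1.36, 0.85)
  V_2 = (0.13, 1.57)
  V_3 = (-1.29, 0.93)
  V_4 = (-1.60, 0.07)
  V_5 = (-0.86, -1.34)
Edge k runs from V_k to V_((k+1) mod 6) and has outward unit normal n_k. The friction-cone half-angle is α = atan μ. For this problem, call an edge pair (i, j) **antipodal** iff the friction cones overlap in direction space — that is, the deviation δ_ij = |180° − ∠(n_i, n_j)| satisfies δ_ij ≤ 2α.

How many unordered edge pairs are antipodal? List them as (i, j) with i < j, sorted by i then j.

α = atan 0.25 = 14.04°;  2α = 28.07°
n_0 = (+0.9689, +0.2474)
n_1 = (+0.5052, +0.8630)
n_2 = (-0.4109, +0.9117)
n_3 = (-0.9407, +0.3391)
n_4 = (-0.8855, -0.4647)
n_5 = (+0.4530, -0.8915)
  (0,1): δ = 134.67°  ·
  (0,2): δ = 80.06°  ·
  (0,3): δ = 34.15°  ·
  (0,4): δ = 13.37°  ✓
  (0,5): δ = 102.61°  ·
  (1,2): δ = 125.40°  ·
  (1,3): δ = 79.48°  ·
  (1,4): δ = 31.97°  ·
  (1,5): δ = 57.28°  ·
  (2,3): δ = 134.08°  ·
  (2,4): δ = 86.57°  ·
  (2,5): δ = 2.68°  ✓
  (3,4): δ = 132.49°  ·
  (3,5): δ = 43.24°  ·
  (4,5): δ = 90.76°  ·
antipodal pairs: 2

count = 2; pairs: (0,4), (2,5)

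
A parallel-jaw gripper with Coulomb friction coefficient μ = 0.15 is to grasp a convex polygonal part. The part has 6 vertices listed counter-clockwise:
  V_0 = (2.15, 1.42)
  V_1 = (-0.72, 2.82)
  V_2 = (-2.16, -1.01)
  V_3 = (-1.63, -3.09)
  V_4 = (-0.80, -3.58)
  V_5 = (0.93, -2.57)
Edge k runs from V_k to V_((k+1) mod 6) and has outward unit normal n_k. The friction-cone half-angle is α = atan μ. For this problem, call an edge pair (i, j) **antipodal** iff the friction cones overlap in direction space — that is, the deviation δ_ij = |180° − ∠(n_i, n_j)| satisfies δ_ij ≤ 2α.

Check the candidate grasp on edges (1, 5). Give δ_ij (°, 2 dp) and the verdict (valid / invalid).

δ = 3.60°, valid

α = atan 0.15 = 8.53°;  2α = 17.06°
edge 1: e_1 = (-1.44, -3.83);  n_1 = (-0.9360, +0.3519)
edge 5: e_5 = (+1.22, +3.99);  n_5 = (+0.9563, -0.2924)
∠(n_1, n_5) = 176.40°
δ = |180° − 176.40°| = 3.60°
3.60° ≤ 2α = 17.06°  →  valid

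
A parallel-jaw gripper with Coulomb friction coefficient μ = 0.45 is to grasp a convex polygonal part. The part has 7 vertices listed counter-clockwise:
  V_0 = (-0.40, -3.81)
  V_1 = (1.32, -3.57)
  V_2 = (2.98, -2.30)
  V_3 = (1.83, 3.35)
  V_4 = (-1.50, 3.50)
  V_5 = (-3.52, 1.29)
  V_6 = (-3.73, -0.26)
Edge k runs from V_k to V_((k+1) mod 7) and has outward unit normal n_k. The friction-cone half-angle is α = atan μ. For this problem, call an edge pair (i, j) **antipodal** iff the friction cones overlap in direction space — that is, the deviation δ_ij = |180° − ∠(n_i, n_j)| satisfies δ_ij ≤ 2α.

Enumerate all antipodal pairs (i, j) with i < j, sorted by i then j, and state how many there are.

α = atan 0.45 = 24.23°;  2α = 48.46°
n_0 = (+0.1382, -0.9904)
n_1 = (+0.6076, -0.7942)
n_2 = (+0.9799, +0.1995)
n_3 = (+0.0450, +0.9990)
n_4 = (-0.7381, +0.6747)
n_5 = (-0.9909, +0.1343)
n_6 = (-0.7293, -0.6841)
  (0,1): δ = 150.53°  ·
  (0,2): δ = 86.44°  ·
  (0,3): δ = 10.52°  ✓
  (0,4): δ = 39.63°  ✓
  (0,5): δ = 74.34°  ·
  (0,6): δ = 125.23°  ·
  (1,2): δ = 115.91°  ·
  (1,3): δ = 40.00°  ✓
  (1,4): δ = 10.15°  ✓
  (1,5): δ = 44.87°  ✓
  (1,6): δ = 95.75°  ·
  (2,3): δ = 104.08°  ·
  (2,4): δ = 53.93°  ·
  (2,5): δ = 19.22°  ✓
  (2,6): δ = 31.66°  ✓
  (3,4): δ = 129.85°  ·
  (3,5): δ = 95.14°  ·
  (3,6): δ = 44.25°  ✓
  (4,5): δ = 145.29°  ·
  (4,6): δ = 94.40°  ·
  (5,6): δ = 129.12°  ·
antipodal pairs: 8

count = 8; pairs: (0,3), (0,4), (1,3), (1,4), (1,5), (2,5), (2,6), (3,6)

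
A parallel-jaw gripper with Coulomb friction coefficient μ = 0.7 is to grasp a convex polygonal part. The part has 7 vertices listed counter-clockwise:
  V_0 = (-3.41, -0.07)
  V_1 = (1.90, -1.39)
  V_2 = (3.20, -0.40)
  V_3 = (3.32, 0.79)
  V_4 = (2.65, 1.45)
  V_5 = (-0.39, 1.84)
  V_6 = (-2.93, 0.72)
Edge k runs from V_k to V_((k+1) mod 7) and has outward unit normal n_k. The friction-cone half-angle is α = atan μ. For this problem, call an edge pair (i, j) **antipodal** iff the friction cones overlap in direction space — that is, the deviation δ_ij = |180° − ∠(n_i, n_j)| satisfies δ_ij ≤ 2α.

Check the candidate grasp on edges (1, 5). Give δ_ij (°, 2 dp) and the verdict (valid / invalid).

δ = 13.50°, valid

α = atan 0.7 = 34.99°;  2α = 69.98°
edge 1: e_1 = (+1.30, +0.99);  n_1 = (+0.6059, -0.7956)
edge 5: e_5 = (-2.54, -1.12);  n_5 = (-0.4035, +0.9150)
∠(n_1, n_5) = 166.50°
δ = |180° − 166.50°| = 13.50°
13.50° ≤ 2α = 69.98°  →  valid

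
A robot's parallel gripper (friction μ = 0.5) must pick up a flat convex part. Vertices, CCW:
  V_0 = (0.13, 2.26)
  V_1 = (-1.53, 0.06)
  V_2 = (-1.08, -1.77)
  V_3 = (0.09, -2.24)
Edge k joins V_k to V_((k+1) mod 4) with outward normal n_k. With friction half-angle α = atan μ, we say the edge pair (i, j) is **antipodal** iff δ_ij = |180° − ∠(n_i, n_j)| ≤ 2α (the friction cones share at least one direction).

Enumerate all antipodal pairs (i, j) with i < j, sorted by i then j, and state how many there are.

count = 2; pairs: (0,3), (1,3)

α = atan 0.5 = 26.57°;  2α = 53.13°
n_0 = (-0.7983, +0.6023)
n_1 = (-0.9711, -0.2388)
n_2 = (-0.3728, -0.9279)
n_3 = (+1.0000, -0.0089)
  (0,1): δ = 129.15°  ·
  (0,2): δ = 74.85°  ·
  (0,3): δ = 36.53°  ✓
  (1,2): δ = 125.70°  ·
  (1,3): δ = 14.32°  ✓
  (2,3): δ = 68.62°  ·
antipodal pairs: 2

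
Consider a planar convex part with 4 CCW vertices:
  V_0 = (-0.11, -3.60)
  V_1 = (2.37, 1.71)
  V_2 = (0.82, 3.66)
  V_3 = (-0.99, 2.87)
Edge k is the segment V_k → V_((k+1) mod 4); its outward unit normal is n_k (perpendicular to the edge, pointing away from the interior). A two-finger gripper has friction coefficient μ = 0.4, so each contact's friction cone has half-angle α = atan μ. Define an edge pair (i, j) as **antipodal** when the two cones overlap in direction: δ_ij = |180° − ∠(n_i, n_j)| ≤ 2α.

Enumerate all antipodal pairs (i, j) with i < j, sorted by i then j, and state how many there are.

count = 3; pairs: (0,2), (0,3), (1,3)

α = atan 0.4 = 21.80°;  2α = 43.60°
n_0 = (+0.9061, -0.4232)
n_1 = (+0.7828, +0.6222)
n_2 = (-0.4000, +0.9165)
n_3 = (-0.9909, -0.1348)
  (0,1): δ = 116.49°  ·
  (0,2): δ = 41.39°  ✓
  (0,3): δ = 32.78°  ✓
  (1,2): δ = 104.90°  ·
  (1,3): δ = 30.73°  ✓
  (2,3): δ = 105.83°  ·
antipodal pairs: 3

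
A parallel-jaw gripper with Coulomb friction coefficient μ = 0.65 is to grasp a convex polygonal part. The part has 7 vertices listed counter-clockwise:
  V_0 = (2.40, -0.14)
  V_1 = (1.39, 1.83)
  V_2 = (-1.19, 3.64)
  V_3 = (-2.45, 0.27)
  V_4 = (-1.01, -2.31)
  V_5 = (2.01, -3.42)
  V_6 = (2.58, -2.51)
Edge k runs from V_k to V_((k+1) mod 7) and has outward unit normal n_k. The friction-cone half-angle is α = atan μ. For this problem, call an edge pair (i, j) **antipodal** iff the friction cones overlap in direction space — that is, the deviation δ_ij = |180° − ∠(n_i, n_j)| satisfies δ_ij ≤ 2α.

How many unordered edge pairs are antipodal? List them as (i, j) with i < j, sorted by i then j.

α = atan 0.65 = 33.02°;  2α = 66.05°
n_0 = (+0.8899, +0.4562)
n_1 = (+0.5743, +0.8186)
n_2 = (-0.9367, +0.3502)
n_3 = (-0.8732, -0.4874)
n_4 = (-0.3450, -0.9386)
n_5 = (+0.8475, -0.5308)
n_6 = (+0.9971, +0.0757)
  (0,1): δ = 152.20°  ·
  (0,2): δ = 47.64°  ✓
  (0,3): δ = 2.02°  ✓
  (0,4): δ = 42.68°  ✓
  (0,5): δ = 120.79°  ·
  (0,6): δ = 157.20°  ·
  (1,2): δ = 75.45°  ·
  (1,3): δ = 25.78°  ✓
  (1,4): δ = 14.87°  ✓
  (1,5): δ = 92.99°  ·
  (1,6): δ = 129.39°  ·
  (2,3): δ = 130.33°  ·
  (2,4): δ = 89.68°  ·
  (2,5): δ = 11.56°  ✓
  (2,6): δ = 24.84°  ✓
  (3,4): δ = 139.35°  ·
  (3,5): δ = 61.23°  ✓
  (3,6): δ = 24.82°  ✓
  (4,5): δ = 101.88°  ·
  (4,6): δ = 65.48°  ✓
  (5,6): δ = 143.59°  ·
antipodal pairs: 10

count = 10; pairs: (0,2), (0,3), (0,4), (1,3), (1,4), (2,5), (2,6), (3,5), (3,6), (4,6)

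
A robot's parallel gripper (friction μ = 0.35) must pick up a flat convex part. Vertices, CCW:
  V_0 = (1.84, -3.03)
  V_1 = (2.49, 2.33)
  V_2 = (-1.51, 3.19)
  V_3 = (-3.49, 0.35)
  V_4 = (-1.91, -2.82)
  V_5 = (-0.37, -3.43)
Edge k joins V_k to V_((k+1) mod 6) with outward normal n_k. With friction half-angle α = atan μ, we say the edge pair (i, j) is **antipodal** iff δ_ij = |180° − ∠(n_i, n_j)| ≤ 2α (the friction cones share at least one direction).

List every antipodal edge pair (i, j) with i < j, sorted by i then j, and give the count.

count = 4; pairs: (0,2), (0,3), (1,4), (1,5)

α = atan 0.35 = 19.29°;  2α = 38.58°
n_0 = (+0.9927, -0.1204)
n_1 = (+0.2102, +0.9777)
n_2 = (-0.8203, +0.5719)
n_3 = (-0.8950, -0.4461)
n_4 = (-0.3683, -0.9297)
n_5 = (+0.1781, -0.9840)
  (0,1): δ = 95.22°  ·
  (0,2): δ = 27.97°  ✓
  (0,3): δ = 33.41°  ✓
  (0,4): δ = 75.31°  ·
  (0,5): δ = 107.17°  ·
  (1,2): δ = 112.75°  ·
  (1,3): δ = 51.37°  ·
  (1,4): δ = 9.47°  ✓
  (1,5): δ = 22.39°  ✓
  (2,3): δ = 118.62°  ·
  (2,4): δ = 76.73°  ·
  (2,5): δ = 44.86°  ·
  (3,4): δ = 138.10°  ·
  (3,5): δ = 106.23°  ·
  (4,5): δ = 148.13°  ·
antipodal pairs: 4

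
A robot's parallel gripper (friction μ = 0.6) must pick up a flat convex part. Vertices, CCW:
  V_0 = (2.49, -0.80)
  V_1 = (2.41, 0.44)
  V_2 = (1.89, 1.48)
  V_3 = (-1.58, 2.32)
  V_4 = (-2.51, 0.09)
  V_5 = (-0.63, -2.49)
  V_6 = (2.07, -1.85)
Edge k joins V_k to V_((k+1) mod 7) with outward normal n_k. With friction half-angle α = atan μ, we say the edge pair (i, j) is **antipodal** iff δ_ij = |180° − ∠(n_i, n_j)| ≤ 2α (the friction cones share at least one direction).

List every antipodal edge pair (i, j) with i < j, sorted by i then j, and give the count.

count = 9; pairs: (0,3), (0,4), (1,3), (1,4), (2,4), (2,5), (3,5), (3,6), (4,6)

α = atan 0.6 = 30.96°;  2α = 61.93°
n_0 = (+0.9979, +0.0644)
n_1 = (+0.8944, +0.4472)
n_2 = (+0.2353, +0.9719)
n_3 = (-0.9230, +0.3849)
n_4 = (-0.8082, -0.5889)
n_5 = (+0.2306, -0.9730)
n_6 = (+0.9285, -0.3714)
  (0,1): δ = 157.13°  ·
  (0,2): δ = 107.30°  ·
  (0,3): δ = 26.33°  ✓
  (0,4): δ = 32.39°  ✓
  (0,5): δ = 99.64°  ·
  (0,6): δ = 154.51°  ·
  (1,2): δ = 130.17°  ·
  (1,3): δ = 49.20°  ✓
  (1,4): δ = 9.52°  ✓
  (1,5): δ = 76.77°  ·
  (1,6): δ = 131.63°  ·
  (2,3): δ = 99.03°  ·
  (2,4): δ = 40.31°  ✓
  (2,5): δ = 26.94°  ✓
  (2,6): δ = 81.81°  ·
  (3,4): δ = 121.28°  ·
  (3,5): δ = 54.03°  ✓
  (3,6): δ = 0.84°  ✓
  (4,5): δ = 112.75°  ·
  (4,6): δ = 57.88°  ✓
  (5,6): δ = 125.14°  ·
antipodal pairs: 9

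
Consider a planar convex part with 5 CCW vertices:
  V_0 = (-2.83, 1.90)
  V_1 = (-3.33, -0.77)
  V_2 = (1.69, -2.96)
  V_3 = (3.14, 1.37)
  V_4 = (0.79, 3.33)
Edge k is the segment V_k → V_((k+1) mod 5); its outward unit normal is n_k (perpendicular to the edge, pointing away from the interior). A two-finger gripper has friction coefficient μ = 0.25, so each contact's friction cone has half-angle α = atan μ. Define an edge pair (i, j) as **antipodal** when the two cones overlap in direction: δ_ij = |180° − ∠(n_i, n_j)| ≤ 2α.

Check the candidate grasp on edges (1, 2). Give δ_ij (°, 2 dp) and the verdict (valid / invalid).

α = atan 0.25 = 14.04°;  2α = 28.07°
edge 1: e_1 = (+5.02, -2.19);  n_1 = (-0.3999, -0.9166)
edge 2: e_2 = (+1.45, +4.33);  n_2 = (+0.9482, -0.3175)
∠(n_1, n_2) = 95.06°
δ = |180° − 95.06°| = 84.94°
84.94° > 2α = 28.07°  →  invalid

δ = 84.94°, invalid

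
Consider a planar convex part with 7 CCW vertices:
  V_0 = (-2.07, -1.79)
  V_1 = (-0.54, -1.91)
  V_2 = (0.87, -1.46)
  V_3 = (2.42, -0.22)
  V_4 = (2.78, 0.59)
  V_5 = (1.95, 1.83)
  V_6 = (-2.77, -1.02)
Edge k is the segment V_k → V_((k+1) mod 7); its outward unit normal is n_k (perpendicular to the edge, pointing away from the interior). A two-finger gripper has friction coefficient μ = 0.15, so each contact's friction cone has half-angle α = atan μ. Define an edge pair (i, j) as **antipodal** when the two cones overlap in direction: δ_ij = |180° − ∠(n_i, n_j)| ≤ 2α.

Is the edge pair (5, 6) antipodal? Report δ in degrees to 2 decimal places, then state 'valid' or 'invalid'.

δ = 78.85°, invalid

α = atan 0.15 = 8.53°;  2α = 17.06°
edge 5: e_5 = (-4.72, -2.85);  n_5 = (-0.5169, +0.8560)
edge 6: e_6 = (+0.70, -0.77);  n_6 = (-0.7399, -0.6727)
∠(n_5, n_6) = 101.15°
δ = |180° − 101.15°| = 78.85°
78.85° > 2α = 17.06°  →  invalid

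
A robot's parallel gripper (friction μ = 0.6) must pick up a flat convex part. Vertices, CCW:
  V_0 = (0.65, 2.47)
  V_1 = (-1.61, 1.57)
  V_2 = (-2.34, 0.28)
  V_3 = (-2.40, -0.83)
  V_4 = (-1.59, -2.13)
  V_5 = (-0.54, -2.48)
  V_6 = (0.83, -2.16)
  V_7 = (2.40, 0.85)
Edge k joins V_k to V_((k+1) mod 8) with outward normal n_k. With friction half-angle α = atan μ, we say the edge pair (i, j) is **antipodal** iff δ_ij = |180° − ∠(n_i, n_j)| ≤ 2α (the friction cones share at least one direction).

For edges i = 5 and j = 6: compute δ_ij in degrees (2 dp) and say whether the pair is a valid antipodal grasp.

δ = 130.69°, invalid

α = atan 0.6 = 30.96°;  2α = 61.93°
edge 5: e_5 = (+1.37, +0.32);  n_5 = (+0.2275, -0.9738)
edge 6: e_6 = (+1.57, +3.01);  n_6 = (+0.8866, -0.4625)
∠(n_5, n_6) = 49.31°
δ = |180° − 49.31°| = 130.69°
130.69° > 2α = 61.93°  →  invalid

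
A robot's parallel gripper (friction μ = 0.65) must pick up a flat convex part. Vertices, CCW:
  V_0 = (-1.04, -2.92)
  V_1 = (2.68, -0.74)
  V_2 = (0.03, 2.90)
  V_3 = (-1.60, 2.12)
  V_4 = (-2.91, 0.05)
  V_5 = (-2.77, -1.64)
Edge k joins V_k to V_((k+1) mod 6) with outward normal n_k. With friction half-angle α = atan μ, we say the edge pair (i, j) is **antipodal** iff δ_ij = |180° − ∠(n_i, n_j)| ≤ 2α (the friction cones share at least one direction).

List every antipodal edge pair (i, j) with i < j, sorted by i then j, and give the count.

count = 6; pairs: (0,2), (0,3), (0,4), (1,4), (1,5), (2,5)

α = atan 0.65 = 33.02°;  2α = 66.05°
n_0 = (+0.5056, -0.8628)
n_1 = (+0.8084, +0.5886)
n_2 = (-0.4317, +0.9020)
n_3 = (-0.8450, +0.5348)
n_4 = (-0.9966, -0.0826)
n_5 = (-0.5948, -0.8039)
  (0,1): δ = 84.32°  ·
  (0,2): δ = 4.80°  ✓
  (0,3): δ = 27.30°  ✓
  (0,4): δ = 64.36°  ✓
  (0,5): δ = 113.13°  ·
  (1,2): δ = 100.48°  ·
  (1,3): δ = 68.38°  ·
  (1,4): δ = 31.32°  ✓
  (1,5): δ = 17.45°  ✓
  (2,3): δ = 147.90°  ·
  (2,4): δ = 110.84°  ·
  (2,5): δ = 62.07°  ✓
  (3,4): δ = 142.94°  ·
  (3,5): δ = 94.17°  ·
  (4,5): δ = 131.23°  ·
antipodal pairs: 6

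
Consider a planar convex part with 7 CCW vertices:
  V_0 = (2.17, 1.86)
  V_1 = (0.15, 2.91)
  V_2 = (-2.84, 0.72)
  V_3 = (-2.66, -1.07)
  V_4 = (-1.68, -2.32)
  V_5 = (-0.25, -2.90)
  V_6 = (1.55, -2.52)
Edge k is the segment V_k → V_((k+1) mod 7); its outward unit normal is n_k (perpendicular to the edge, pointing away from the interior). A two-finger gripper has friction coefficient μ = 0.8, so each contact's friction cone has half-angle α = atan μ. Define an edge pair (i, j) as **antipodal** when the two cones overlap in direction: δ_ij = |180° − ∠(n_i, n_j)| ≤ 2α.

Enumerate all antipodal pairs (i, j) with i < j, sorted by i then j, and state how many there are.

count = 10; pairs: (0,2), (0,3), (0,4), (0,5), (1,4), (1,5), (1,6), (2,6), (3,6), (4,6)

α = atan 0.8 = 38.66°;  2α = 77.32°
n_0 = (+0.4612, +0.8873)
n_1 = (-0.5909, +0.8067)
n_2 = (-0.9950, -0.1001)
n_3 = (-0.7870, -0.6170)
n_4 = (-0.3759, -0.9267)
n_5 = (+0.2066, -0.9784)
n_6 = (+0.9901, -0.1402)
  (0,1): δ = 116.31°  ·
  (0,2): δ = 56.79°  ✓
  (0,3): δ = 24.44°  ✓
  (0,4): δ = 5.39°  ✓
  (0,5): δ = 39.39°  ✓
  (0,6): δ = 109.41°  ·
  (1,2): δ = 120.48°  ·
  (1,3): δ = 88.12°  ·
  (1,4): δ = 58.30°  ✓
  (1,5): δ = 24.30°  ✓
  (1,6): δ = 45.72°  ✓
  (2,3): δ = 147.65°  ·
  (2,4): δ = 117.82°  ·
  (2,5): δ = 83.82°  ·
  (2,6): δ = 13.80°  ✓
  (3,4): δ = 150.17°  ·
  (3,5): δ = 116.18°  ·
  (3,6): δ = 46.15°  ✓
  (4,5): δ = 146.00°  ·
  (4,6): δ = 75.98°  ✓
  (5,6): δ = 109.98°  ·
antipodal pairs: 10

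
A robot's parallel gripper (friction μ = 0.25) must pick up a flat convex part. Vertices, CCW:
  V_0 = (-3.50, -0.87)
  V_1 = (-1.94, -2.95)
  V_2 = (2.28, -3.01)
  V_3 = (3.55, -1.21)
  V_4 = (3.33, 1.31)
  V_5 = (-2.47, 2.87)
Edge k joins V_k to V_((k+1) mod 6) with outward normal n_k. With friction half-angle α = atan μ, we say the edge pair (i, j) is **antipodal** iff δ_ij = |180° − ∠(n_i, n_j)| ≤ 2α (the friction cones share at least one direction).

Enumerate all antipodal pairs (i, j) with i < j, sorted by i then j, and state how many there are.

α = atan 0.25 = 14.04°;  2α = 28.07°
n_0 = (-0.8000, -0.6000)
n_1 = (-0.0142, -0.9999)
n_2 = (+0.8171, -0.5765)
n_3 = (+0.9962, +0.0870)
n_4 = (+0.2597, +0.9657)
n_5 = (-0.9641, +0.2655)
  (0,1): δ = 127.68°  ·
  (0,2): δ = 72.07°  ·
  (0,3): δ = 31.88°  ·
  (0,4): δ = 38.08°  ·
  (0,5): δ = 127.73°  ·
  (1,2): δ = 124.39°  ·
  (1,3): δ = 84.20°  ·
  (1,4): δ = 14.24°  ✓
  (1,5): δ = 75.42°  ·
  (2,3): δ = 139.81°  ·
  (2,4): δ = 69.85°  ·
  (2,5): δ = 19.81°  ✓
  (3,4): δ = 110.04°  ·
  (3,5): δ = 20.39°  ✓
  (4,5): δ = 90.34°  ·
antipodal pairs: 3

count = 3; pairs: (1,4), (2,5), (3,5)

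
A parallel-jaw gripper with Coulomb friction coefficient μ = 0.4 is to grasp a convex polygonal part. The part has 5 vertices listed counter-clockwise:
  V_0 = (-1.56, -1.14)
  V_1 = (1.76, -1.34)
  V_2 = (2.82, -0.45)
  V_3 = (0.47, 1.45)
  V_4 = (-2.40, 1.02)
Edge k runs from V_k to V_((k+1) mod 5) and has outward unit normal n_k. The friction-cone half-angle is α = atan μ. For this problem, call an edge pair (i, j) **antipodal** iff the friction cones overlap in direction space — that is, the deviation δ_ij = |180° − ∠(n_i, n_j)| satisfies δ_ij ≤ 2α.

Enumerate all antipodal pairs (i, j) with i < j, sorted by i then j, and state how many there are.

count = 4; pairs: (0,2), (0,3), (1,3), (2,4)

α = atan 0.4 = 21.80°;  2α = 43.60°
n_0 = (-0.0601, -0.9982)
n_1 = (+0.6430, -0.7658)
n_2 = (+0.6287, +0.7776)
n_3 = (-0.1482, +0.9890)
n_4 = (-0.9320, -0.3624)
  (0,1): δ = 136.54°  ·
  (0,2): δ = 35.51°  ✓
  (0,3): δ = 11.97°  ✓
  (0,4): δ = 114.70°  ·
  (1,2): δ = 78.97°  ·
  (1,3): δ = 31.50°  ✓
  (1,4): δ = 71.23°  ·
  (2,3): δ = 132.52°  ·
  (2,4): δ = 29.79°  ✓
  (3,4): δ = 77.27°  ·
antipodal pairs: 4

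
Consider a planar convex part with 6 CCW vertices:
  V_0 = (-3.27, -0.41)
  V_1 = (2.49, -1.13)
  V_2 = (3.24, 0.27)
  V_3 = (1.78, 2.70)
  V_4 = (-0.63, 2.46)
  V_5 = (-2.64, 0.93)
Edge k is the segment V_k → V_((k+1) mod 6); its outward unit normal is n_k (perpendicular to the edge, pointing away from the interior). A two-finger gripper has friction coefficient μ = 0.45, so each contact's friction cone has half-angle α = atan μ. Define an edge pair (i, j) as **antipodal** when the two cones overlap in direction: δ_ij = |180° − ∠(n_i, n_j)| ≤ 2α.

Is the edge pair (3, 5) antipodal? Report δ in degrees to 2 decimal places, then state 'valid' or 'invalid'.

δ = 120.87°, invalid

α = atan 0.45 = 24.23°;  2α = 48.46°
edge 3: e_3 = (-2.41, -0.24);  n_3 = (-0.0991, +0.9951)
edge 5: e_5 = (-0.63, -1.34);  n_5 = (-0.9050, +0.4255)
∠(n_3, n_5) = 59.13°
δ = |180° − 59.13°| = 120.87°
120.87° > 2α = 48.46°  →  invalid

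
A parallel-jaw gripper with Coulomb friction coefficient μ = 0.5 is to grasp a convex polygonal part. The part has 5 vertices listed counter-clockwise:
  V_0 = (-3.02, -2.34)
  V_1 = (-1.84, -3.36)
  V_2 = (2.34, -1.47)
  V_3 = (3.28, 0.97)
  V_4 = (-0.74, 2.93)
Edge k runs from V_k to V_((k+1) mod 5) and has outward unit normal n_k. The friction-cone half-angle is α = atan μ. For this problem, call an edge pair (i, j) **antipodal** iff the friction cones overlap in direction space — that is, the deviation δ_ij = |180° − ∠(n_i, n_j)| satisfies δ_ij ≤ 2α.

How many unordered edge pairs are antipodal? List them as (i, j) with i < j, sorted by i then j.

α = atan 0.5 = 26.57°;  2α = 53.13°
n_0 = (-0.6540, -0.7565)
n_1 = (+0.4120, -0.9112)
n_2 = (+0.9331, -0.3595)
n_3 = (+0.4382, +0.8989)
n_4 = (-0.9178, +0.3971)
  (0,1): δ = 114.83°  ·
  (0,2): δ = 70.23°  ·
  (0,3): δ = 14.85°  ✓
  (0,4): δ = 107.45°  ·
  (1,2): δ = 135.40°  ·
  (1,3): δ = 50.32°  ✓
  (1,4): δ = 42.27°  ✓
  (2,3): δ = 94.92°  ·
  (2,4): δ = 2.33°  ✓
  (3,4): δ = 87.40°  ·
antipodal pairs: 4

count = 4; pairs: (0,3), (1,3), (1,4), (2,4)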